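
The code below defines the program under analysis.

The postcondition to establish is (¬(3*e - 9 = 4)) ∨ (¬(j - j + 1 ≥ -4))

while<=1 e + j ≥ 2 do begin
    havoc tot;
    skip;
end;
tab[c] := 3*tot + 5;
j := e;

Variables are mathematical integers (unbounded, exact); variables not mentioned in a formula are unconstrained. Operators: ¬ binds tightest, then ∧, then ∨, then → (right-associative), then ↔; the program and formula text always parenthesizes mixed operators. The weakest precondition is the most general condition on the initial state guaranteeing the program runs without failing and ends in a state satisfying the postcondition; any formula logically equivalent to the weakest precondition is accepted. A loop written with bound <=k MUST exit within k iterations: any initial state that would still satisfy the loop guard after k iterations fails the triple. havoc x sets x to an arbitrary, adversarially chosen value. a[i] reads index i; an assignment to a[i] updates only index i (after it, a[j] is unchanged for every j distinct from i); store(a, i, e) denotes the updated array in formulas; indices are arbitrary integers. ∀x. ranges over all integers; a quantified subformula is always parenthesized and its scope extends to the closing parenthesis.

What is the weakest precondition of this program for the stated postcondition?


Working backward. After the program, the postcondition (¬(3*e - 9 = 4)) ∨ (¬(j - j + 1 ≥ -4)) must hold; in canonical form it is ¬(3*e = 13).
Before j := e: ¬(3*e = 13)
Before tab[c] := 3*tot + 5: ¬(3*e = 13)
Before the loop (bound <=1), unroll the exhaustion recursion (WP_0 = exit-now case; WP_j = one more guarded iteration, up to j = 1):
  WP_0: (¬(e + j ≥ 2)) ∧ (¬(3*e = 13))
  WP_1: (e + j ≥ 2 → ((¬(e + j ≥ 2)) ∧ (¬(3*e = 13)))) ∧ ((¬(e + j ≥ 2)) → (¬(3*e = 13)))
So before the loop: (e + j ≥ 2 → ((¬(e + j ≥ 2)) ∧ (¬(3*e = 13)))) ∧ ((¬(e + j ≥ 2)) → (¬(3*e = 13)))
Answer: WP = (e + j ≥ 2 → ((¬(e + j ≥ 2)) ∧ (¬(3*e = 13)))) ∧ ((¬(e + j ≥ 2)) → (¬(3*e = 13)))


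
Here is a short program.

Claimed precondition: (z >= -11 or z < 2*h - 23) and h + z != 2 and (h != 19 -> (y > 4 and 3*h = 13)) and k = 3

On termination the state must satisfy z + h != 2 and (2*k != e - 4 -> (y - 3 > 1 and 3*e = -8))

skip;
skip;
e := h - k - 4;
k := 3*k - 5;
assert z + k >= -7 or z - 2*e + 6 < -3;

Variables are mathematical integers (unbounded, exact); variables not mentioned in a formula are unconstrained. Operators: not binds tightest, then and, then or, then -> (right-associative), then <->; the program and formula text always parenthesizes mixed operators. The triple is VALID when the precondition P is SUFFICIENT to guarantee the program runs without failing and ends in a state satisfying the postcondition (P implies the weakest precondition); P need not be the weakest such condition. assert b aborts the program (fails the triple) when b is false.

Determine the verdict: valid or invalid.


Working backward. After the program, the postcondition z + h != 2 and (2*k != e - 4 -> (y - 3 > 1 and 3*e = -8)) must hold; in canonical form it is h + z != 2 and (2*k != e - 4 -> (y > 4 and 3*e = -8)).
Before assert z + k >= -7 or z - 2*e + 6 < -3: (k + z >= -7 or z < 2*e - 9) and h + z != 2 and (2*k != e - 4 -> (y > 4 and 3*e = -8))
Before k := 3*k - 5: (3*k + z >= -2 or z < 2*e - 9) and h + z != 2 and (6*k != e + 6 -> (y > 4 and 3*e = -8))
Before e := h - k - 4: (3*k + z >= -2 or 2*k + z < 2*h - 17) and h + z != 2 and (7*k != h + 2 -> (y > 4 and 3*h = 3*k + 4))
Before skip: (3*k + z >= -2 or 2*k + z < 2*h - 17) and h + z != 2 and (7*k != h + 2 -> (y > 4 and 3*h = 3*k + 4))
Before skip: (3*k + z >= -2 or 2*k + z < 2*h - 17) and h + z != 2 and (7*k != h + 2 -> (y > 4 and 3*h = 3*k + 4))
The weakest precondition is (3*k + z >= -2 or 2*k + z < 2*h - 17) and h + z != 2 and (7*k != h + 2 -> (y > 4 and 3*h = 3*k + 4)).
Check whether (z >= -11 or z < 2*h - 23) and h + z != 2 and (h != 19 -> (y > 4 and 3*h = 13)) and k = 3 implies it.
Every state satisfying the precondition satisfies the weakest precondition: the implication holds.
Answer: valid


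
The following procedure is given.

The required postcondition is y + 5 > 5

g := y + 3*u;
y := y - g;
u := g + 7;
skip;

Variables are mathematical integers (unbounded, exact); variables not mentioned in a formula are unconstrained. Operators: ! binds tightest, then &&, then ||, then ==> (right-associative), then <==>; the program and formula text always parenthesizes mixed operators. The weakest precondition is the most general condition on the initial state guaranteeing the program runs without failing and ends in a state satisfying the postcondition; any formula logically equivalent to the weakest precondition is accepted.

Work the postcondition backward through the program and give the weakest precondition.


Working backward. After the program, the postcondition y + 5 > 5 must hold; in canonical form it is y > 0.
Before skip: y > 0
Before u := g + 7: y > 0
Before y := y - g: y > g
Before g := y + 3*u: 3*u < 0
Answer: WP = 3*u < 0


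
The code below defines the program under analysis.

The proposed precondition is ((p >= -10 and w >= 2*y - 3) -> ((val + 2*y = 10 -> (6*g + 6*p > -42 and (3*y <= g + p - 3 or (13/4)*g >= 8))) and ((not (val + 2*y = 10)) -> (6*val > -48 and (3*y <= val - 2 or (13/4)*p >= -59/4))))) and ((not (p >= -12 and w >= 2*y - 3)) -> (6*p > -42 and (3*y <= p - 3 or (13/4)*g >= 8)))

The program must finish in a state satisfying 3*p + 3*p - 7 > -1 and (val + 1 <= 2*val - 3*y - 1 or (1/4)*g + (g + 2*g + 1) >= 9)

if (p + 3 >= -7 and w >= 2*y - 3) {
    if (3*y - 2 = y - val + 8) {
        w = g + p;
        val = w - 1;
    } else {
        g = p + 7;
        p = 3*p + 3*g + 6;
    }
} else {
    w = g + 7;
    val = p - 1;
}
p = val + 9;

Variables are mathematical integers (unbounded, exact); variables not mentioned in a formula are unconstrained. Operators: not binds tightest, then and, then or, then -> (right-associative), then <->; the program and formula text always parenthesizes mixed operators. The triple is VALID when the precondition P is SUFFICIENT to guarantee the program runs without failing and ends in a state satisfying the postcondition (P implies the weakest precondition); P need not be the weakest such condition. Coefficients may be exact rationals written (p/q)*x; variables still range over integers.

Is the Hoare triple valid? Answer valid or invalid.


Working backward. After the program, the postcondition 3*p + 3*p - 7 > -1 and (val + 1 <= 2*val - 3*y - 1 or (1/4)*g + (g + 2*g + 1) >= 9) must hold; in canonical form it is 6*p > 6 and (3*y <= val - 2 or (13/4)*g >= 8).
Before p := val + 9: 6*val > -48 and (3*y <= val - 2 or (13/4)*g >= 8)
Then branch requires (val + 2*y = 10 -> (6*g + 6*p > -42 and (3*y <= g + p - 3 or (13/4)*g >= 8))) and ((not (val + 2*y = 10)) -> (6*val > -48 and (3*y <= val - 2 or (13/4)*p >= -59/4))); else branch requires 6*p > -42 and (3*y <= p - 3 or (13/4)*g >= 8).
Before the if: ((p >= -10 and w >= 2*y - 3) -> ((val + 2*y = 10 -> (6*g + 6*p > -42 and (3*y <= g + p - 3 or (13/4)*g >= 8))) and ((not (val + 2*y = 10)) -> (6*val > -48 and (3*y <= val - 2 or (13/4)*p >= -59/4))))) and ((not (p >= -10 and w >= 2*y - 3)) -> (6*p > -42 and (3*y <= p - 3 or (13/4)*g >= 8)))
The weakest precondition is ((p >= -10 and w >= 2*y - 3) -> ((val + 2*y = 10 -> (6*g + 6*p > -42 and (3*y <= g + p - 3 or (13/4)*g >= 8))) and ((not (val + 2*y = 10)) -> (6*val > -48 and (3*y <= val - 2 or (13/4)*p >= -59/4))))) and ((not (p >= -10 and w >= 2*y - 3)) -> (6*p > -42 and (3*y <= p - 3 or (13/4)*g >= 8))).
Check whether ((p >= -10 and w >= 2*y - 3) -> ((val + 2*y = 10 -> (6*g + 6*p > -42 and (3*y <= g + p - 3 or (13/4)*g >= 8))) and ((not (val + 2*y = 10)) -> (6*val > -48 and (3*y <= val - 2 or (13/4)*p >= -59/4))))) and ((not (p >= -12 and w >= 2*y - 3)) -> (6*p > -42 and (3*y <= p - 3 or (13/4)*g >= 8))) implies it.
Countermodel: at the initial state g = 2, p = -11, val = 0, w = -3, y = 0, the precondition holds but the weakest precondition fails.
Answer: invalid


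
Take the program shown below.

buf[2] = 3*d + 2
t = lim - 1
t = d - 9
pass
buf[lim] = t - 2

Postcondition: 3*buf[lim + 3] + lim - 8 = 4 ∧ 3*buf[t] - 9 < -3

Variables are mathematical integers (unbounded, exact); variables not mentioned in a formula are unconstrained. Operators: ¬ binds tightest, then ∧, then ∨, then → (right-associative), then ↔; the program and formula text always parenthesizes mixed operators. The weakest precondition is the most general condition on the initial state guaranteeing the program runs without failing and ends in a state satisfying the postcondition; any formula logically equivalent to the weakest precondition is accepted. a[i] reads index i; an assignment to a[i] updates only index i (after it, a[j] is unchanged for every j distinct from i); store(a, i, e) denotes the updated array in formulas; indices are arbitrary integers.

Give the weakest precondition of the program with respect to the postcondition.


Working backward. After the program, the postcondition 3*buf[lim + 3] + lim - 8 = 4 ∧ 3*buf[t] - 9 < -3 must hold; in canonical form it is 3*buf[lim + 3] + lim = 12 ∧ 3*buf[t] < 6.
Before buf[lim] := t - 2: 3*store(buf, lim, t - 2)[lim + 3] + lim = 12 ∧ 3*store(buf, lim, t - 2)[t] < 6
Before skip: 3*store(buf, lim, t - 2)[lim + 3] + lim = 12 ∧ 3*store(buf, lim, t - 2)[t] < 6
Before t := d - 9: 3*store(buf, lim, d - 11)[lim + 3] + lim = 12 ∧ 3*store(buf, lim, d - 11)[d - 9] < 6
Before t := lim - 1: 3*store(buf, lim, d - 11)[lim + 3] + lim = 12 ∧ 3*store(buf, lim, d - 11)[d - 9] < 6
Before buf[2] := 3*d + 2: 3*store(store(buf, 2, 3*d + 2), lim, d - 11)[lim + 3] + lim = 12 ∧ 3*store(store(buf, 2, 3*d + 2), lim, d - 11)[d - 9] < 6
Answer: WP = 3*store(store(buf, 2, 3*d + 2), lim, d - 11)[lim + 3] + lim = 12 ∧ 3*store(store(buf, 2, 3*d + 2), lim, d - 11)[d - 9] < 6


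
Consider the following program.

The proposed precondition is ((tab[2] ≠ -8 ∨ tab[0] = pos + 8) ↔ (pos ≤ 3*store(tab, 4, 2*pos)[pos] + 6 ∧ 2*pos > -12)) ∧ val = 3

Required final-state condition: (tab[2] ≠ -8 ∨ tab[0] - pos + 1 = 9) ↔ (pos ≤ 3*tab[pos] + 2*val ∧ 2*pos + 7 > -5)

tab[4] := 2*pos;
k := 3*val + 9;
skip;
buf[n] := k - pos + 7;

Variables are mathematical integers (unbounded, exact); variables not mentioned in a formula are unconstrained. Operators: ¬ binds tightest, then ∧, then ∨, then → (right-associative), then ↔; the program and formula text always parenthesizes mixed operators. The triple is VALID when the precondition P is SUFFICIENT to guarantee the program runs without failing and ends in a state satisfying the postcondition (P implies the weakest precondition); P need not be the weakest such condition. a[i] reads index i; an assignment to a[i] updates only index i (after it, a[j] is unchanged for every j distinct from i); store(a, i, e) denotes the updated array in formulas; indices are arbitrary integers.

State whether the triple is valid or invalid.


Working backward. After the program, the postcondition (tab[2] ≠ -8 ∨ tab[0] - pos + 1 = 9) ↔ (pos ≤ 3*tab[pos] + 2*val ∧ 2*pos + 7 > -5) must hold; in canonical form it is (tab[2] ≠ -8 ∨ tab[0] = pos + 8) ↔ (pos ≤ 3*tab[pos] + 2*val ∧ 2*pos > -12).
Before buf[n] := k - pos + 7: (tab[2] ≠ -8 ∨ tab[0] = pos + 8) ↔ (pos ≤ 3*tab[pos] + 2*val ∧ 2*pos > -12)
Before skip: (tab[2] ≠ -8 ∨ tab[0] = pos + 8) ↔ (pos ≤ 3*tab[pos] + 2*val ∧ 2*pos > -12)
Before k := 3*val + 9: (tab[2] ≠ -8 ∨ tab[0] = pos + 8) ↔ (pos ≤ 3*tab[pos] + 2*val ∧ 2*pos > -12)
Before tab[4] := 2*pos: (tab[2] ≠ -8 ∨ tab[0] = pos + 8) ↔ (pos ≤ 3*store(tab, 4, 2*pos)[pos] + 2*val ∧ 2*pos > -12)
The weakest precondition is (tab[2] ≠ -8 ∨ tab[0] = pos + 8) ↔ (pos ≤ 3*store(tab, 4, 2*pos)[pos] + 2*val ∧ 2*pos > -12).
Check whether ((tab[2] ≠ -8 ∨ tab[0] = pos + 8) ↔ (pos ≤ 3*store(tab, 4, 2*pos)[pos] + 6 ∧ 2*pos > -12)) ∧ val = 3 implies it.
Every state satisfying the precondition satisfies the weakest precondition: the implication holds.
Answer: valid


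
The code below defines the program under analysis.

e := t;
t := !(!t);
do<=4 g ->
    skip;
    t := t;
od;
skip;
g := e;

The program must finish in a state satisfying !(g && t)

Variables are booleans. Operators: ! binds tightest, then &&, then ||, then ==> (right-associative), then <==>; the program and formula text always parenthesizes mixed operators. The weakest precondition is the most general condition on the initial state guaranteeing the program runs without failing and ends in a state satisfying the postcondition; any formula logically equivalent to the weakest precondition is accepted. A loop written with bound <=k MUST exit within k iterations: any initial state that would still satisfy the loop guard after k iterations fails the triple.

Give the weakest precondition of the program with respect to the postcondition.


Working backward. After the program, !(g && t) must hold.
Before g := e: !(e && t)
Before skip: !(e && t)
Before the loop (bound <=4), unroll the exhaustion recursion (WP_0 = exit-now case; WP_j = one more guarded iteration, up to j = 4):
  WP_0: (!g) && (!(e && t))
  WP_1: (g ==> ((!g) && (!(e && t)))) && ((!g) ==> (!(e && t)))
  WP_2: (g ==> ((g ==> ((!g) && (!(e && t)))) && ((!g) ==> (!(e && t))))) && ((!g) ==> (!(e && t)))
  WP_3: (g ==> ((g ==> ((g ==> ((!g) && (!(e && t)))) && ((!g) ==> (!(e && t))))) && ((!g) ==> (!(e && t))))) && ((!g) ==> (!(e && t)))
  WP_4: (g ==> ((g ==> ((g ==> ((g ==> ((!g) && (!(e && t)))) && ((!g) ==> (!(e && t))))) && ((!g) ==> (!(e && t))))) && ((!g) ==> (!(e && t))))) && ((!g) ==> (!(e && t)))
So before the loop: (g ==> ((g ==> ((g ==> ((g ==> ((!g) && (!(e && t)))) && ((!g) ==> (!(e && t))))) && ((!g) ==> (!(e && t))))) && ((!g) ==> (!(e && t))))) && ((!g) ==> (!(e && t)))
Before t := !(!t): (g ==> ((g ==> ((g ==> ((g ==> ((!g) && (!(e && t)))) && ((!g) ==> (!(e && t))))) && ((!g) ==> (!(e && t))))) && ((!g) ==> (!(e && t))))) && ((!g) ==> (!(e && t)))
Before e := t: (g ==> ((g ==> ((g ==> ((g ==> ((!g) && (!t))) && ((!g) ==> (!t)))) && ((!g) ==> (!t)))) && ((!g) ==> (!t)))) && ((!g) ==> (!t))
Answer: WP = (g ==> ((g ==> ((g ==> ((g ==> ((!g) && (!t))) && ((!g) ==> (!t)))) && ((!g) ==> (!t)))) && ((!g) ==> (!t)))) && ((!g) ==> (!t))


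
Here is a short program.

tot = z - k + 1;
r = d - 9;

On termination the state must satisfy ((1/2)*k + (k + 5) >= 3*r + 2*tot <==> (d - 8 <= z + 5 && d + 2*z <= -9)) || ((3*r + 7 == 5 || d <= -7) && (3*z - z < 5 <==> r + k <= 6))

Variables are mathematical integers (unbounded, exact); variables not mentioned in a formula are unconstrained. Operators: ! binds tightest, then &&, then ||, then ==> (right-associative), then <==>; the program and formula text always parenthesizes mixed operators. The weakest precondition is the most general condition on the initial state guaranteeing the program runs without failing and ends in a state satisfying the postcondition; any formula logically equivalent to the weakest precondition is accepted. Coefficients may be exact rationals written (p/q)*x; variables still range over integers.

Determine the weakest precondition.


Working backward. After the program, the postcondition ((1/2)*k + (k + 5) >= 3*r + 2*tot <==> (d - 8 <= z + 5 && d + 2*z <= -9)) || ((3*r + 7 == 5 || d <= -7) && (3*z - z < 5 <==> r + k <= 6)) must hold; in canonical form it is ((3/2)*k >= 3*r + 2*tot - 5 <==> (d <= z + 13 && d + 2*z <= -9)) || ((3*r == -2 || d <= -7) && (2*z < 5 <==> k + r <= 6)).
Before r := d - 9: ((3/2)*k >= 3*d + 2*tot - 32 <==> (d <= z + 13 && d + 2*z <= -9)) || ((3*d == 25 || d <= -7) && (2*z < 5 <==> d + k <= 15))
Before tot := z - k + 1: ((7/2)*k >= 3*d + 2*z - 30 <==> (d <= z + 13 && d + 2*z <= -9)) || ((3*d == 25 || d <= -7) && (2*z < 5 <==> d + k <= 15))
Answer: WP = ((7/2)*k >= 3*d + 2*z - 30 <==> (d <= z + 13 && d + 2*z <= -9)) || ((3*d == 25 || d <= -7) && (2*z < 5 <==> d + k <= 15))


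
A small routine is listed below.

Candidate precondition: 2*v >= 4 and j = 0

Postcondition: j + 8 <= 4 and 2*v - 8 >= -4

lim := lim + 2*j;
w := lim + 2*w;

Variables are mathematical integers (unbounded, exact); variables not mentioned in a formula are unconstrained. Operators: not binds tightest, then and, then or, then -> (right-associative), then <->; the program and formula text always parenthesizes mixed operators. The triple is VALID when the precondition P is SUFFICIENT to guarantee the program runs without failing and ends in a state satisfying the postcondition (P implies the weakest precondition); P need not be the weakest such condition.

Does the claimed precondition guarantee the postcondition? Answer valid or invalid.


Working backward. After the program, the postcondition j + 8 <= 4 and 2*v - 8 >= -4 must hold; in canonical form it is j <= -4 and 2*v >= 4.
Before w := lim + 2*w: j <= -4 and 2*v >= 4
Before lim := lim + 2*j: j <= -4 and 2*v >= 4
The weakest precondition is j <= -4 and 2*v >= 4.
Check whether 2*v >= 4 and j = 0 implies it.
Countermodel: at the initial state j = 0, v = 2, the precondition holds but the weakest precondition fails.
Answer: invalid


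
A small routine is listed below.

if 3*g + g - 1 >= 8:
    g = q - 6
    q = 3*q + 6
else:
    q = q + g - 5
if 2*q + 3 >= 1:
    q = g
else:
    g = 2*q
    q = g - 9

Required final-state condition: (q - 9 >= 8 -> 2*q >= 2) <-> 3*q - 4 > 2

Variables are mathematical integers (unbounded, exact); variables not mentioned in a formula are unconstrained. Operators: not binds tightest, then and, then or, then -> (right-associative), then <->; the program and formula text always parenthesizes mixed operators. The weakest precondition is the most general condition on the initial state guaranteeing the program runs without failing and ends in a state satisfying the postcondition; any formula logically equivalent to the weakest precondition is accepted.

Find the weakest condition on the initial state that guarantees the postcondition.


Working backward. After the program, the postcondition (q - 9 >= 8 -> 2*q >= 2) <-> 3*q - 4 > 2 must hold; in canonical form it is (q >= 17 -> 2*q >= 2) <-> 3*q > 6.
Then branch requires (g >= 17 -> 2*g >= 2) <-> 3*g > 6; else branch requires (2*q >= 26 -> 4*q >= 20) <-> 6*q > 33.
Before the if: (2*q >= -2 -> ((g >= 17 -> 2*g >= 2) <-> 3*g > 6)) and ((not (2*q >= -2)) -> ((2*q >= 26 -> 4*q >= 20) <-> 6*q > 33))
Then branch requires (6*q >= -14 -> ((q >= 23 -> 2*q >= 14) <-> 3*q > 24)) and ((not (6*q >= -14)) -> ((6*q >= 14 -> 12*q >= -4) <-> 18*q > -3)); else branch requires (2*g + 2*q >= 8 -> ((g >= 17 -> 2*g >= 2) <-> 3*g > 6)) and ((not (2*g + 2*q >= 8)) -> ((2*g + 2*q >= 36 -> 4*g + 4*q >= 40) <-> 6*g + 6*q > 63)).
Before the if: (4*g >= 9 -> ((6*q >= -14 -> ((q >= 23 -> 2*q >= 14) <-> 3*q > 24)) and ((not (6*q >= -14)) -> ((6*q >= 14 -> 12*q >= -4) <-> 18*q > -3)))) and ((not (4*g >= 9)) -> ((2*g + 2*q >= 8 -> ((g >= 17 -> 2*g >= 2) <-> 3*g > 6)) and ((not (2*g + 2*q >= 8)) -> ((2*g + 2*q >= 36 -> 4*g + 4*q >= 40) <-> 6*g + 6*q > 63))))
Answer: WP = (4*g >= 9 -> ((6*q >= -14 -> ((q >= 23 -> 2*q >= 14) <-> 3*q > 24)) and ((not (6*q >= -14)) -> ((6*q >= 14 -> 12*q >= -4) <-> 18*q > -3)))) and ((not (4*g >= 9)) -> ((2*g + 2*q >= 8 -> ((g >= 17 -> 2*g >= 2) <-> 3*g > 6)) and ((not (2*g + 2*q >= 8)) -> ((2*g + 2*q >= 36 -> 4*g + 4*q >= 40) <-> 6*g + 6*q > 63))))


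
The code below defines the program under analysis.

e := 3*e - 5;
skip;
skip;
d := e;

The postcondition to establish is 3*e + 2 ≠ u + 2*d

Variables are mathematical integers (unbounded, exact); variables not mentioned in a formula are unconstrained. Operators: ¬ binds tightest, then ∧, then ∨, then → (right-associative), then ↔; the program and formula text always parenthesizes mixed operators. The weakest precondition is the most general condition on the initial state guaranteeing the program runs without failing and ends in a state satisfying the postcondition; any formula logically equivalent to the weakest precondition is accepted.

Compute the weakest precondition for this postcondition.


Working backward. After the program, the postcondition 3*e + 2 ≠ u + 2*d must hold; in canonical form it is 3*e ≠ 2*d + u - 2.
Before d := e: e ≠ u - 2
Before skip: e ≠ u - 2
Before skip: e ≠ u - 2
Before e := 3*e - 5: 3*e ≠ u + 3
Answer: WP = 3*e ≠ u + 3


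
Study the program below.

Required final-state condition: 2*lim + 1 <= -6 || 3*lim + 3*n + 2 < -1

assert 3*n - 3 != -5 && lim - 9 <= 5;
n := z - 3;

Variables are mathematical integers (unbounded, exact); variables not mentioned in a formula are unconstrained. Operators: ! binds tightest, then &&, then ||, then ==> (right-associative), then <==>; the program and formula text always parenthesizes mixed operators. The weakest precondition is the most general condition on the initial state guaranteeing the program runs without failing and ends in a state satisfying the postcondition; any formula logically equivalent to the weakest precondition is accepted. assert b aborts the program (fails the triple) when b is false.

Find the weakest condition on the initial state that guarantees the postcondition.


Working backward. After the program, the postcondition 2*lim + 1 <= -6 || 3*lim + 3*n + 2 < -1 must hold; in canonical form it is 2*lim <= -7 || 3*lim + 3*n < -3.
Before n := z - 3: 2*lim <= -7 || 3*lim + 3*z < 6
Before assert 3*n - 3 != -5 && lim - 9 <= 5: 3*n != -2 && lim <= 14 && (2*lim <= -7 || 3*lim + 3*z < 6)
Answer: WP = 3*n != -2 && lim <= 14 && (2*lim <= -7 || 3*lim + 3*z < 6)


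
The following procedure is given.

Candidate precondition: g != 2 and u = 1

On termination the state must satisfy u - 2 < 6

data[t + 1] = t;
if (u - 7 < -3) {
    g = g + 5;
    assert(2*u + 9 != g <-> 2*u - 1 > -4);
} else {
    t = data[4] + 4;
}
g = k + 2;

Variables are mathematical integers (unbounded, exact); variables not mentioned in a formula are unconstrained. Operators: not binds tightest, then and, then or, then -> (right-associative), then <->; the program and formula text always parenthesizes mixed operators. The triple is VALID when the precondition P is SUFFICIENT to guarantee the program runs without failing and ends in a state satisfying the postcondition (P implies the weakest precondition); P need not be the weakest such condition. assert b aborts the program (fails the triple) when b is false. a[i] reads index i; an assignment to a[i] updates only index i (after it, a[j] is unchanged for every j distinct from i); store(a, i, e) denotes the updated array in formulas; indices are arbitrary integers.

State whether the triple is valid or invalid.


Working backward. After the program, the postcondition u - 2 < 6 must hold; in canonical form it is u < 8.
Before g := k + 2: u < 8
Then branch requires (2*u != g - 4 <-> 2*u > -3) and u < 8; else branch requires u < 8.
Before the if: (u < 4 -> ((2*u != g - 4 <-> 2*u > -3) and u < 8)) and ((not (u < 4)) -> u < 8)
Before data[t + 1] := t: (u < 4 -> ((2*u != g - 4 <-> 2*u > -3) and u < 8)) and ((not (u < 4)) -> u < 8)
The weakest precondition is (u < 4 -> ((2*u != g - 4 <-> 2*u > -3) and u < 8)) and ((not (u < 4)) -> u < 8).
Check whether g != 2 and u = 1 implies it.
Countermodel: at the initial state g = 6, u = 1, the precondition holds but the weakest precondition fails.
Answer: invalid


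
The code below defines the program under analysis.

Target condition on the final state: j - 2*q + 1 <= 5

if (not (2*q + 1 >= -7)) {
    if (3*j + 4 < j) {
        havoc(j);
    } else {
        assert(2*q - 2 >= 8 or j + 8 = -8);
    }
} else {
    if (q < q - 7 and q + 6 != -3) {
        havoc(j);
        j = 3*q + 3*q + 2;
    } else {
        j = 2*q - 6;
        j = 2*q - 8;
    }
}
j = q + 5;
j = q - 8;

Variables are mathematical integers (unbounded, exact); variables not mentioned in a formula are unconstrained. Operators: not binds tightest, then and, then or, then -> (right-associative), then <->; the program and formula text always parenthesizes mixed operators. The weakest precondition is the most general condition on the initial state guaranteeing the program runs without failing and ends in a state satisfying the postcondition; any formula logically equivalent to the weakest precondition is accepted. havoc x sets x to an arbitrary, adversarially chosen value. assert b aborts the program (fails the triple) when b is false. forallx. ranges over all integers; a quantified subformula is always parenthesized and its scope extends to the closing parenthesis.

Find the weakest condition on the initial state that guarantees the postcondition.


Working backward. After the program, the postcondition j - 2*q + 1 <= 5 must hold; in canonical form it is j <= 2*q + 4.
Before j := q - 8: q >= -12
Before j := q + 5: q >= -12
Then branch requires (2*j < -4 -> q >= -12) and ((not (2*j < -4)) -> ((2*q >= 10 or j = -16) and q >= -12)); else branch requires q >= -12.
Before the if: ((not (2*q >= -8)) -> ((2*j < -4 -> q >= -12) and ((not (2*j < -4)) -> ((2*q >= 10 or j = -16) and q >= -12)))) and (2*q >= -8 -> q >= -12)
Answer: WP = ((not (2*q >= -8)) -> ((2*j < -4 -> q >= -12) and ((not (2*j < -4)) -> ((2*q >= 10 or j = -16) and q >= -12)))) and (2*q >= -8 -> q >= -12)


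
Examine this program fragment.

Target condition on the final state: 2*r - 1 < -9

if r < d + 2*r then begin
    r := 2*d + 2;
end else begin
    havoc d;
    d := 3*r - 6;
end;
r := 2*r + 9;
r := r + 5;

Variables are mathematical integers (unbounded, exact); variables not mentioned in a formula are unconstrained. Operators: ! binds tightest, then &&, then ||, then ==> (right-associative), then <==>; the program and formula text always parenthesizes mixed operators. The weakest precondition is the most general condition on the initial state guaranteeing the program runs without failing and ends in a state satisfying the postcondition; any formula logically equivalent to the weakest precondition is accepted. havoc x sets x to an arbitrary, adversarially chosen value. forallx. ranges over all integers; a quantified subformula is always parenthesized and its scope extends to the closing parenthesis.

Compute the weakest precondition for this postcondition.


Working backward. After the program, the postcondition 2*r - 1 < -9 must hold; in canonical form it is 2*r < -8.
Before r := r + 5: 2*r < -18
Before r := 2*r + 9: 4*r < -36
Then branch requires 8*d < -44; else branch requires 4*r < -36.
Before the if: (d + r > 0 ==> 8*d < -44) && ((!(d + r > 0)) ==> 4*r < -36)
Answer: WP = (d + r > 0 ==> 8*d < -44) && ((!(d + r > 0)) ==> 4*r < -36)


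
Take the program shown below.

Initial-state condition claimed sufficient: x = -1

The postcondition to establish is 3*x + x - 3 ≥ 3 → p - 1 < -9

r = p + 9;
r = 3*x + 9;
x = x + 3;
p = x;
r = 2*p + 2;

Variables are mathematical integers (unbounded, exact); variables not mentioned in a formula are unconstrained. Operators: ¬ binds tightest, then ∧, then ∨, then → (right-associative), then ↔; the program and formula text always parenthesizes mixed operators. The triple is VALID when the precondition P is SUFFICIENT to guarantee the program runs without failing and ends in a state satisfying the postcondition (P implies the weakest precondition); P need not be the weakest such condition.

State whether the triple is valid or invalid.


Working backward. After the program, the postcondition 3*x + x - 3 ≥ 3 → p - 1 < -9 must hold; in canonical form it is 4*x ≥ 6 → p < -8.
Before r := 2*p + 2: 4*x ≥ 6 → p < -8
Before p := x: 4*x ≥ 6 → x < -8
Before x := x + 3: 4*x ≥ -6 → x < -11
Before r := 3*x + 9: 4*x ≥ -6 → x < -11
Before r := p + 9: 4*x ≥ -6 → x < -11
The weakest precondition is 4*x ≥ -6 → x < -11.
Check whether x = -1 implies it.
Countermodel: at the initial state x = -1, the precondition holds but the weakest precondition fails.
Answer: invalid


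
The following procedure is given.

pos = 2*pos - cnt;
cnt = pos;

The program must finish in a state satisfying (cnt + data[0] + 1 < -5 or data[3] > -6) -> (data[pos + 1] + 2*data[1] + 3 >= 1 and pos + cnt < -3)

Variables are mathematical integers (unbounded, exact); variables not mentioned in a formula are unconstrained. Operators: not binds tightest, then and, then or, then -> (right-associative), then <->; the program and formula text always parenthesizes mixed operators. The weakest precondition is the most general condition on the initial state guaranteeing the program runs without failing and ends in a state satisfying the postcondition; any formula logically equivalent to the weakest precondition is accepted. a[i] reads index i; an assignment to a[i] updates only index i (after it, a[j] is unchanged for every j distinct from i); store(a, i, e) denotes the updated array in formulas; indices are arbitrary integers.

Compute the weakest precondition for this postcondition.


Working backward. After the program, the postcondition (cnt + data[0] + 1 < -5 or data[3] > -6) -> (data[pos + 1] + 2*data[1] + 3 >= 1 and pos + cnt < -3) must hold; in canonical form it is (data[0] + cnt < -6 or data[3] > -6) -> (data[pos + 1] + 2*data[1] >= -2 and cnt + pos < -3).
Before cnt := pos: (data[0] + pos < -6 or data[3] > -6) -> (data[pos + 1] + 2*data[1] >= -2 and 2*pos < -3)
Before pos := 2*pos - cnt: (data[0] + 2*pos < cnt - 6 or data[3] > -6) -> (data[-cnt + 2*pos + 1] + 2*data[1] >= -2 and 4*pos < 2*cnt - 3)
Answer: WP = (data[0] + 2*pos < cnt - 6 or data[3] > -6) -> (data[-cnt + 2*pos + 1] + 2*data[1] >= -2 and 4*pos < 2*cnt - 3)


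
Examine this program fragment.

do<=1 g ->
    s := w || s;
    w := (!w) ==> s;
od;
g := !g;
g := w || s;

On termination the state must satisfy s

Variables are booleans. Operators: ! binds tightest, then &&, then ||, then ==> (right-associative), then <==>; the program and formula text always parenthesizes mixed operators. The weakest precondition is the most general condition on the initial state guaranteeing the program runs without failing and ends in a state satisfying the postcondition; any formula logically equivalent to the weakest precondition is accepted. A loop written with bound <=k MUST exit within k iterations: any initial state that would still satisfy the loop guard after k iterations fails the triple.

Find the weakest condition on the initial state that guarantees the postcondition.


Working backward. After the program, s must hold.
Before g := w || s: s
Before g := !g: s
Before the loop (bound <=1), unroll the exhaustion recursion (WP_0 = exit-now case; WP_j = one more guarded iteration, up to j = 1):
  WP_0: (!g) && s
  WP_1: (g ==> ((!g) && (w || s))) && ((!g) ==> s)
So before the loop: (g ==> ((!g) && (w || s))) && ((!g) ==> s)
Answer: WP = (g ==> ((!g) && (w || s))) && ((!g) ==> s)


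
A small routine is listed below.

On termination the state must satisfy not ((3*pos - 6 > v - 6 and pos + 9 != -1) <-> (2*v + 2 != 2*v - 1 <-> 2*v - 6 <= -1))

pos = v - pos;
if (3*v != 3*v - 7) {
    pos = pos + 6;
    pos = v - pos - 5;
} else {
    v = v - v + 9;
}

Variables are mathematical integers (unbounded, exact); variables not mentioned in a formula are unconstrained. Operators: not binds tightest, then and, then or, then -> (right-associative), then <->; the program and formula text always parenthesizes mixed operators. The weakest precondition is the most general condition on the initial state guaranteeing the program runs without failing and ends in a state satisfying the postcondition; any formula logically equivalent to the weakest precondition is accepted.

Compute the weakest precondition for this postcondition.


Working backward. After the program, the postcondition not ((3*pos - 6 > v - 6 and pos + 9 != -1) <-> (2*v + 2 != 2*v - 1 <-> 2*v - 6 <= -1)) must hold; in canonical form it is not ((3*pos > v and pos != -10) <-> 2*v <= 5).
Then branch requires not ((2*v > 3*pos + 33 and v != pos + 1) <-> 2*v <= 5); else branch requires 3*pos > 9 and pos != -10.
Before the if: not ((2*v > 3*pos + 33 and v != pos + 1) <-> 2*v <= 5)
Before pos := v - pos: not ((3*pos > v + 33 and pos != 1) <-> 2*v <= 5)
Answer: WP = not ((3*pos > v + 33 and pos != 1) <-> 2*v <= 5)


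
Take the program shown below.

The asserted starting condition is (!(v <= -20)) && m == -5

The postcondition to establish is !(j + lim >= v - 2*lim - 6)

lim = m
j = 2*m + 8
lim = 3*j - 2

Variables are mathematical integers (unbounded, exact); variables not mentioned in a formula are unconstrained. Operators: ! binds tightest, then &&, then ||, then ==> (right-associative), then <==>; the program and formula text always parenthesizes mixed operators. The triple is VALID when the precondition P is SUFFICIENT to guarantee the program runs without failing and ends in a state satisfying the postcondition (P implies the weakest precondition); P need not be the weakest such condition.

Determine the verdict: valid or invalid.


Working backward. After the program, the postcondition !(j + lim >= v - 2*lim - 6) must hold; in canonical form it is !(j + 3*lim >= v - 6).
Before lim := 3*j - 2: !(10*j >= v)
Before j := 2*m + 8: !(20*m >= v - 80)
Before lim := m: !(20*m >= v - 80)
The weakest precondition is !(20*m >= v - 80).
Check whether (!(v <= -20)) && m == -5 implies it.
Every state satisfying the precondition satisfies the weakest precondition: the implication holds.
Answer: valid


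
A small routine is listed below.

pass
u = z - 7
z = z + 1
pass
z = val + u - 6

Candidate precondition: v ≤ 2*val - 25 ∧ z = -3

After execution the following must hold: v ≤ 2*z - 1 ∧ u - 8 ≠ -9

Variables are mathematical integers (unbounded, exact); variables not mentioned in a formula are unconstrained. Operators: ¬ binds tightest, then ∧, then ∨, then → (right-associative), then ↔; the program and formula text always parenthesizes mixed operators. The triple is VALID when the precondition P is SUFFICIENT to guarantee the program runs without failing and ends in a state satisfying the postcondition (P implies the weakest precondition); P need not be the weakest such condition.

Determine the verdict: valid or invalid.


Working backward. After the program, the postcondition v ≤ 2*z - 1 ∧ u - 8 ≠ -9 must hold; in canonical form it is v ≤ 2*z - 1 ∧ u ≠ -1.
Before z := val + u - 6: v ≤ 2*u + 2*val - 13 ∧ u ≠ -1
Before skip: v ≤ 2*u + 2*val - 13 ∧ u ≠ -1
Before z := z + 1: v ≤ 2*u + 2*val - 13 ∧ u ≠ -1
Before u := z - 7: v ≤ 2*val + 2*z - 27 ∧ z ≠ 6
Before skip: v ≤ 2*val + 2*z - 27 ∧ z ≠ 6
The weakest precondition is v ≤ 2*val + 2*z - 27 ∧ z ≠ 6.
Check whether v ≤ 2*val - 25 ∧ z = -3 implies it.
Countermodel: at the initial state v = 1, val = 13, z = -3, the precondition holds but the weakest precondition fails.
Answer: invalid


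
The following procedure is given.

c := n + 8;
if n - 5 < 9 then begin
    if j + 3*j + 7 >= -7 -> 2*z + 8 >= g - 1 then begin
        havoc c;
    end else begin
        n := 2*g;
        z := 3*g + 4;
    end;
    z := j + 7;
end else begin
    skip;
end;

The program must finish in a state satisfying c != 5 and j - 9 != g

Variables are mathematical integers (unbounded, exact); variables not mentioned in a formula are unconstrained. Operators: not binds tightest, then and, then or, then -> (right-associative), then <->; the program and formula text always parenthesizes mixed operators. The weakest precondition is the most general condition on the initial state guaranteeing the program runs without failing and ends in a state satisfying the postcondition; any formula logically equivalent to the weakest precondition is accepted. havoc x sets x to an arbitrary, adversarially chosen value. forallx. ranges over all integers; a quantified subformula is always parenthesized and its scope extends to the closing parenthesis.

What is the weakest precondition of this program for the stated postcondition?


Working backward. After the program, the postcondition c != 5 and j - 9 != g must hold; in canonical form it is c != 5 and j != g + 9.
Then branch requires ((4*j >= -14 -> 2*z >= g - 9) -> (forall c_1. (c_1 != 5 and j != g + 9))) and ((not (4*j >= -14 -> 2*z >= g - 9)) -> (c != 5 and j != g + 9)); else branch requires c != 5 and j != g + 9.
Before the if: (n < 14 -> (((4*j >= -14 -> 2*z >= g - 9) -> (forall c_1. (c_1 != 5 and j != g + 9))) and ((not (4*j >= -14 -> 2*z >= g - 9)) -> (c != 5 and j != g + 9)))) and ((not (n < 14)) -> (c != 5 and j != g + 9))
Before c := n + 8: (n < 14 -> (((4*j >= -14 -> 2*z >= g - 9) -> (forall c_1. (c_1 != 5 and j != g + 9))) and ((not (4*j >= -14 -> 2*z >= g - 9)) -> (n != -3 and j != g + 9)))) and ((not (n < 14)) -> (n != -3 and j != g + 9))
Answer: WP = (n < 14 -> (((4*j >= -14 -> 2*z >= g - 9) -> (forall c_1. (c_1 != 5 and j != g + 9))) and ((not (4*j >= -14 -> 2*z >= g - 9)) -> (n != -3 and j != g + 9)))) and ((not (n < 14)) -> (n != -3 and j != g + 9))


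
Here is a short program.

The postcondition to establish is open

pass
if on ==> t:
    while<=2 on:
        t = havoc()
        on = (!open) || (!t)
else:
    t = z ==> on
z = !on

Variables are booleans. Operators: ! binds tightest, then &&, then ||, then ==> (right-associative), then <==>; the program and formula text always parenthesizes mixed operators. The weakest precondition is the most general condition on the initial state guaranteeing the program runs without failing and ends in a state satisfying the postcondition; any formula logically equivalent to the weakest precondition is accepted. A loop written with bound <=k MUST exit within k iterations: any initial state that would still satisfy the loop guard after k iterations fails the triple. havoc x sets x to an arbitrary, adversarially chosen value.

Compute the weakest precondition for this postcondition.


Working backward. After the program, open must hold.
Before z := !on: open
Then branch requires (!on) && ((!on) ==> open); else branch requires open.
Before the if: ((on ==> t) ==> ((!on) && ((!on) ==> open))) && ((!(on ==> t)) ==> open)
Before skip: ((on ==> t) ==> ((!on) && ((!on) ==> open))) && ((!(on ==> t)) ==> open)
Answer: WP = ((on ==> t) ==> ((!on) && ((!on) ==> open))) && ((!(on ==> t)) ==> open)


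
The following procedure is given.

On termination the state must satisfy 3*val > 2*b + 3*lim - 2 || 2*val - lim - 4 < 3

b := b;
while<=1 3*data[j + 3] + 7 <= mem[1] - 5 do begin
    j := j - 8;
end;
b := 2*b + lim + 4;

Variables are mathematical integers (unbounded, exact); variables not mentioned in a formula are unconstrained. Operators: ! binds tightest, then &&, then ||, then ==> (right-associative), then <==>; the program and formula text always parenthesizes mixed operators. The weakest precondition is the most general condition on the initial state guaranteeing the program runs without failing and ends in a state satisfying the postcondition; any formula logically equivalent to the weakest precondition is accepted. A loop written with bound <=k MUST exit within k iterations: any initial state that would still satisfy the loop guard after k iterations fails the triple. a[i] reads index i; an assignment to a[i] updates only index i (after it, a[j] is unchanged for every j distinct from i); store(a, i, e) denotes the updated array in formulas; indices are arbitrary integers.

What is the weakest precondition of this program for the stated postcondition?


Working backward. After the program, the postcondition 3*val > 2*b + 3*lim - 2 || 2*val - lim - 4 < 3 must hold; in canonical form it is 3*val > 2*b + 3*lim - 2 || 2*val < lim + 7.
Before b := 2*b + lim + 4: 3*val > 4*b + 5*lim + 6 || 2*val < lim + 7
Before the loop (bound <=1), unroll the exhaustion recursion (WP_0 = exit-now case; WP_j = one more guarded iteration, up to j = 1):
  WP_0: (!(3*data[j + 3] <= mem[1] - 12)) && (3*val > 4*b + 5*lim + 6 || 2*val < lim + 7)
  WP_1: (3*data[j + 3] <= mem[1] - 12 ==> ((!(3*data[j - 5] <= mem[1] - 12)) && (3*val > 4*b + 5*lim + 6 || 2*val < lim + 7))) && ((!(3*data[j + 3] <= mem[1] - 12)) ==> (3*val > 4*b + 5*lim + 6 || 2*val < lim + 7))
So before the loop: (3*data[j + 3] <= mem[1] - 12 ==> ((!(3*data[j - 5] <= mem[1] - 12)) && (3*val > 4*b + 5*lim + 6 || 2*val < lim + 7))) && ((!(3*data[j + 3] <= mem[1] - 12)) ==> (3*val > 4*b + 5*lim + 6 || 2*val < lim + 7))
Before b := b: (3*data[j + 3] <= mem[1] - 12 ==> ((!(3*data[j - 5] <= mem[1] - 12)) && (3*val > 4*b + 5*lim + 6 || 2*val < lim + 7))) && ((!(3*data[j + 3] <= mem[1] - 12)) ==> (3*val > 4*b + 5*lim + 6 || 2*val < lim + 7))
Answer: WP = (3*data[j + 3] <= mem[1] - 12 ==> ((!(3*data[j - 5] <= mem[1] - 12)) && (3*val > 4*b + 5*lim + 6 || 2*val < lim + 7))) && ((!(3*data[j + 3] <= mem[1] - 12)) ==> (3*val > 4*b + 5*lim + 6 || 2*val < lim + 7))
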